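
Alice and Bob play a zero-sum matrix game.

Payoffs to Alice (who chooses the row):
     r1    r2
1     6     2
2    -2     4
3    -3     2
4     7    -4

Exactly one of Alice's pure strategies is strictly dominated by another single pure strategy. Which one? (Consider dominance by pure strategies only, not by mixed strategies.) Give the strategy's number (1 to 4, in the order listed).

3

Compare 3 with 2: -2 > -3, 4 > 2.
So 2 strictly dominates 3 for Alice; 3 is strictly dominated.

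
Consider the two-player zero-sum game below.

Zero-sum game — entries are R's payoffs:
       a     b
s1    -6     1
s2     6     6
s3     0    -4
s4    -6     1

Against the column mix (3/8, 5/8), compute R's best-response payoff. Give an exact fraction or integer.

s1: (-6)·(3/8) + (1)·(5/8) = -13/8.
s2: (6)·(3/8) + (6)·(5/8) = 6.
s3: (0)·(3/8) + (-4)·(5/8) = -5/2.
s4: (-6)·(3/8) + (1)·(5/8) = -13/8.
The best pure response is s2 with expected payoff 6.

6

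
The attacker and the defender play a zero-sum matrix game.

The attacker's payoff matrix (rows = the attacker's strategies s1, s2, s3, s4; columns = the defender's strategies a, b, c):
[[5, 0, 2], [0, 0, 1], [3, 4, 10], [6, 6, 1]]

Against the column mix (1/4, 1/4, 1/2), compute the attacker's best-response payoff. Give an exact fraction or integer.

s1: (5)·(1/4) + (0)·(1/4) + (2)·(1/2) = 9/4.
s2: (0)·(1/4) + (0)·(1/4) + (1)·(1/2) = 1/2.
s3: (3)·(1/4) + (4)·(1/4) + (10)·(1/2) = 27/4.
s4: (6)·(1/4) + (6)·(1/4) + (1)·(1/2) = 7/2.
The best pure response is s3 with expected payoff 27/4.

27/4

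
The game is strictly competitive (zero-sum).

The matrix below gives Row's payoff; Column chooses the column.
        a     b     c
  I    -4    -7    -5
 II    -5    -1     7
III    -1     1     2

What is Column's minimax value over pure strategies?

-1

The worst case (largest entry) in each column is a: -1, b: 1, c: 7.
The best (smallest) of these is -1.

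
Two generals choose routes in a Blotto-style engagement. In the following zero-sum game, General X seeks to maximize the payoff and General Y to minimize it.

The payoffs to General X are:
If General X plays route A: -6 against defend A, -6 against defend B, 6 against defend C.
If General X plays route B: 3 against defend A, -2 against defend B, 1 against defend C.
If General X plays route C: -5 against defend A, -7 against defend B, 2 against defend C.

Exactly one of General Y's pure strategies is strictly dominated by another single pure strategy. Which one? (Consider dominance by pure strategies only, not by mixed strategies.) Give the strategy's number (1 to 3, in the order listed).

3

General Y prefers columns that give General X less. Compare defend C with defend B: -6 < 6, -2 < 1, -7 < 2.
So defend B strictly dominates defend C for General Y; defend C is strictly dominated.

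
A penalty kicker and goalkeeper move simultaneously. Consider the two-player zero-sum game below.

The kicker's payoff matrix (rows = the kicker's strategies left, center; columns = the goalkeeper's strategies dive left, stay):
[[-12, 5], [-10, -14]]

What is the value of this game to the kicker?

Row minima are -12 and -14, so the kicker's maximin is -12; column maxima are -10 and 5, so the goalkeeper's minimax is -10. These differ, so the equilibrium is in mixed strategies.
Let the kicker play left with probability p. The goalkeeper is indifferent when −12p − 10(1−p) = 5p − 14(1−p), giving p = 4/21.
Let the goalkeeper play dive left with probability q. The kicker is indifferent when −12q + 5(1−q) = −10q − 14(1−q), giving q = 19/21.
The value is -12·(19/21) + (5)·(2/21) = -218/21.

-218/21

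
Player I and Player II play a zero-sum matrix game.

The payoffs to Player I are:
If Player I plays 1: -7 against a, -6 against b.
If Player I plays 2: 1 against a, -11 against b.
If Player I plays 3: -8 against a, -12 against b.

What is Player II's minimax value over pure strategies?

-6

The worst case (largest entry) in each column is a: 1, b: -6.
The best (smallest) of these is -6.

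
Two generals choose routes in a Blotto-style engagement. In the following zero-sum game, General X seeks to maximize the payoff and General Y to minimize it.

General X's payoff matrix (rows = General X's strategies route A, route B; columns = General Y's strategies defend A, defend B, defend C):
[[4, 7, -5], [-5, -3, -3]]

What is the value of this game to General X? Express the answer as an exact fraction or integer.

Column defend B is strictly dominated by defend A for General Y (it gives General X more in every row).
The remaining 2×2 game on (route A, route B) × (defend A, defend C) has no saddle point. Let General X play route A with probability p; indifference gives 4p − 5(1−p) = −5p − 3(1−p), so p = 2/11.
Similarly General Y's optimal q on defend A is 2/11, and the value is 4·(2/11) + (-5)·(9/11) = -37/11.

-37/11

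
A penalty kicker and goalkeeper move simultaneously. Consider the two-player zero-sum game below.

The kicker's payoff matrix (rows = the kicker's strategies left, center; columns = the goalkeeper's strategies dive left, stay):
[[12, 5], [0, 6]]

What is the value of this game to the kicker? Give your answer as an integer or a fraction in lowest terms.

72/13

Row minima are 5 and 0, so the kicker's maximin is 5; column maxima are 12 and 6, so the goalkeeper's minimax is 6. These differ, so the equilibrium is in mixed strategies.
Let the kicker play left with probability p. The goalkeeper is indifferent when 12p = 5p + 6(1−p), giving p = 6/13.
Let the goalkeeper play dive left with probability q. The kicker is indifferent when 12q + 5(1−q) = 6(1−q), giving q = 1/13.
The value is 12·(1/13) + (5)·(12/13) = 72/13.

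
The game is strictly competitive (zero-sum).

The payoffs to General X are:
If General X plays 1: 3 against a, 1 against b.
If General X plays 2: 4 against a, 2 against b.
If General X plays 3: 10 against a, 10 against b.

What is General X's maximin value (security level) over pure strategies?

10

The worst-case payoff for each row is 1: 1, 2: 2, 3: 10.
The best of these is 10.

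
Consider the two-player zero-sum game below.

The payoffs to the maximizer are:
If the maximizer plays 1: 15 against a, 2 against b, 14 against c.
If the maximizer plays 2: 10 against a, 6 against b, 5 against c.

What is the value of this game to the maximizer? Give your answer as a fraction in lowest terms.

Column a is strictly dominated by c for the minimizer (it gives the maximizer more in every row).
The remaining 2×2 game on (1, 2) × (b, c) has no saddle point. Let the maximizer play 1 with probability p; indifference gives 2p + 6(1−p) = 14p + 5(1−p), so p = 1/13.
Similarly the minimizer's optimal q on b is 9/13, and the value is 2·(9/13) + (14)·(4/13) = 74/13.

74/13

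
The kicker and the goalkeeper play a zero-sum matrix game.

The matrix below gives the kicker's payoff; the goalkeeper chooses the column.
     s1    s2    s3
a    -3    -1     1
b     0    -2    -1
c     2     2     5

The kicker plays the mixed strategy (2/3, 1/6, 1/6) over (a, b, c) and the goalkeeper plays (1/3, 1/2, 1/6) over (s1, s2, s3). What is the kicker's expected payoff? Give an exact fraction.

-2/3

Against (1/3, 1/2, 1/6), each row's expected payoff is a: -4/3; b: -7/6; c: 5/2.
Taking the (2/3, 1/6, 1/6)-weighted average: (2/3)·(-4/3) + (1/6)·(-7/6) + (1/6)·(5/2) = -2/3.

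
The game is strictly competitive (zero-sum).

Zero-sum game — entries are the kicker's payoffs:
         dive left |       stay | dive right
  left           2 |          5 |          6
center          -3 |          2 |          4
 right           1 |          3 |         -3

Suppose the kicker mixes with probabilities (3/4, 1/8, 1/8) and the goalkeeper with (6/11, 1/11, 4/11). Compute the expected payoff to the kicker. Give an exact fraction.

243/88

Against (6/11, 1/11, 4/11), each row's expected payoff is left: 41/11; center: 0; right: -3/11.
Taking the (3/4, 1/8, 1/8)-weighted average: (3/4)·(41/11) + (1/8)·(0) + (1/8)·(-3/11) = 243/88.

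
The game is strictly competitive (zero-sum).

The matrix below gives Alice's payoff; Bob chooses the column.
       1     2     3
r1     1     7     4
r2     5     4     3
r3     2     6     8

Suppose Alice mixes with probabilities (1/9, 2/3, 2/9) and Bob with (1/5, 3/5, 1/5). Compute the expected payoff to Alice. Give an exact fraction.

Against (1/5, 3/5, 1/5), each row's expected payoff is r1: 26/5; r2: 4; r3: 28/5.
Taking the (1/9, 2/3, 2/9)-weighted average: (1/9)·(26/5) + (2/3)·(4) + (2/9)·(28/5) = 202/45.

202/45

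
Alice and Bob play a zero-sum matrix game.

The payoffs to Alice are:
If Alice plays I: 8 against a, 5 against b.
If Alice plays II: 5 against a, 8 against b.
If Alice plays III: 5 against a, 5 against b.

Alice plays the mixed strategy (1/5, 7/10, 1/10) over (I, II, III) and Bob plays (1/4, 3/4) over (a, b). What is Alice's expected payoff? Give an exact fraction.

269/40

Against (1/4, 3/4), each row's expected payoff is I: 23/4; II: 29/4; III: 5.
Taking the (1/5, 7/10, 1/10)-weighted average: (1/5)·(23/4) + (7/10)·(29/4) + (1/10)·(5) = 269/40.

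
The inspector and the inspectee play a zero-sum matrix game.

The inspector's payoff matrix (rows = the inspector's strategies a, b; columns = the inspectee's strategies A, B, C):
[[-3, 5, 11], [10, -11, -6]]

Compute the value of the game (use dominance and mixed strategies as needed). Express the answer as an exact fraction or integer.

Column C is strictly dominated by B for the inspectee (it gives the inspector more in every row).
The remaining 2×2 game on (a, b) × (A, B) has no saddle point. Let the inspector play a with probability p; indifference gives −3p + 10(1−p) = 5p − 11(1−p), so p = 21/29.
Similarly the inspectee's optimal q on A is 16/29, and the value is -3·(16/29) + (5)·(13/29) = 17/29.

17/29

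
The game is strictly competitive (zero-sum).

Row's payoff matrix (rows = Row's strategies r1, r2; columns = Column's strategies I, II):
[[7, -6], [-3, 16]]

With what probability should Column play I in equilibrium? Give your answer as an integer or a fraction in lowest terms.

11/16

Row minima are -6 and -3, so Row's maximin is -3; column maxima are 7 and 16, so Column's minimax is 7. These differ, so the equilibrium is in mixed strategies.
Let Column play I with probability q. Row is indifferent when 7q − 6(1−q) = −3q + 16(1−q), giving q = 11/16.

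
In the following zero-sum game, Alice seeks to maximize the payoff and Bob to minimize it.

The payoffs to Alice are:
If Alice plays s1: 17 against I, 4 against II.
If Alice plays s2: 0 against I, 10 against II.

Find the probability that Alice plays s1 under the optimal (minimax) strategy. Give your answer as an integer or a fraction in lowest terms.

Row minima are 4 and 0, so Alice's maximin is 4; column maxima are 17 and 10, so Bob's minimax is 10. These differ, so the equilibrium is in mixed strategies.
Let Alice play s1 with probability p. Bob is indifferent when 17p = 4p + 10(1−p), giving p = 10/23.

10/23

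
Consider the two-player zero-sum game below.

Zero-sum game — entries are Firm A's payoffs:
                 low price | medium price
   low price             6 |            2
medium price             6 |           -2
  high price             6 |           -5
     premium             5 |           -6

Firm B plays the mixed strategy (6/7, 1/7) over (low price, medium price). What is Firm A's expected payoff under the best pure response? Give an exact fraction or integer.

low price: (6)·(6/7) + (2)·(1/7) = 38/7.
medium price: (6)·(6/7) + (-2)·(1/7) = 34/7.
high price: (6)·(6/7) + (-5)·(1/7) = 31/7.
premium: (5)·(6/7) + (-6)·(1/7) = 24/7.
The best pure response is low price with expected payoff 38/7.

38/7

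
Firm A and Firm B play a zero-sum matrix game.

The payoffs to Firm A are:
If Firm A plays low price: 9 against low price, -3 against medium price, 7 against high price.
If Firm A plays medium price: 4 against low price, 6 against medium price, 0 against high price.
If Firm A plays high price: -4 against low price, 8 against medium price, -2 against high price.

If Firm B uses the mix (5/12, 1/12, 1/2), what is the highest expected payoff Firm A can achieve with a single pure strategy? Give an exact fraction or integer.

7

low price: (9)·(5/12) + (-3)·(1/12) + (7)·(1/2) = 7.
medium price: (4)·(5/12) + (6)·(1/12) + (0)·(1/2) = 13/6.
high price: (-4)·(5/12) + (8)·(1/12) + (-2)·(1/2) = -2.
The best pure response is low price with expected payoff 7.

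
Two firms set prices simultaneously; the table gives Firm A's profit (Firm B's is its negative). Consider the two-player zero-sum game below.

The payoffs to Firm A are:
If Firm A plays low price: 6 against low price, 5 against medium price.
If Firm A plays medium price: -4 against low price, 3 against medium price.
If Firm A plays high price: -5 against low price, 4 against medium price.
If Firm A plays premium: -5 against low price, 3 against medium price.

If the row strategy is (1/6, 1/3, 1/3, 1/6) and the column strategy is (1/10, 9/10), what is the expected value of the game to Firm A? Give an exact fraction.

181/60

Against (1/10, 9/10), each row's expected payoff is low price: 51/10; medium price: 23/10; high price: 31/10; premium: 11/5.
Taking the (1/6, 1/3, 1/3, 1/6)-weighted average: (1/6)·(51/10) + (1/3)·(23/10) + (1/3)·(31/10) + (1/6)·(11/5) = 181/60.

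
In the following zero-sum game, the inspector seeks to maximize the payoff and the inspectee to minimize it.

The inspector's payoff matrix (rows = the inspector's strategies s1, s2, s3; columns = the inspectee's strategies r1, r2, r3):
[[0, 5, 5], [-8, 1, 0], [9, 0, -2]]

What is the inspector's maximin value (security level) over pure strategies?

0

The worst-case payoff for each row is s1: 0, s2: -8, s3: -2.
The best of these is 0.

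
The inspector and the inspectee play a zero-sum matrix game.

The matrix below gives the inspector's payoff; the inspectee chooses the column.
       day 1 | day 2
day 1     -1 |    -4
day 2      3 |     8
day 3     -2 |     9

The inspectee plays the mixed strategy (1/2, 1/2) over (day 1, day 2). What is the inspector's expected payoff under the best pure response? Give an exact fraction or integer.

day 1: (-1)·(1/2) + (-4)·(1/2) = -5/2.
day 2: (3)·(1/2) + (8)·(1/2) = 11/2.
day 3: (-2)·(1/2) + (9)·(1/2) = 7/2.
The best pure response is day 2 with expected payoff 11/2.

11/2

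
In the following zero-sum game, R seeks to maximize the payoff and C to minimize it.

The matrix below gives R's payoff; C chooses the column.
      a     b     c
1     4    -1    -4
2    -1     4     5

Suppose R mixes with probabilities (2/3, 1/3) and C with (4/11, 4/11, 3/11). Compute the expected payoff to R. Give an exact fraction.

Against (4/11, 4/11, 3/11), each row's expected payoff is 1: 0; 2: 27/11.
Taking the (2/3, 1/3)-weighted average: (2/3)·(0) + (1/3)·(27/11) = 9/11.

9/11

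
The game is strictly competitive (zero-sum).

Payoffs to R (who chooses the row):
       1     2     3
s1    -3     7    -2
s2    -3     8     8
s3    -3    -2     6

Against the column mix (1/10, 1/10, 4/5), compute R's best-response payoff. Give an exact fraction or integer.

s1: (-3)·(1/10) + (7)·(1/10) + (-2)·(4/5) = -6/5.
s2: (-3)·(1/10) + (8)·(1/10) + (8)·(4/5) = 69/10.
s3: (-3)·(1/10) + (-2)·(1/10) + (6)·(4/5) = 43/10.
The best pure response is s2 with expected payoff 69/10.

69/10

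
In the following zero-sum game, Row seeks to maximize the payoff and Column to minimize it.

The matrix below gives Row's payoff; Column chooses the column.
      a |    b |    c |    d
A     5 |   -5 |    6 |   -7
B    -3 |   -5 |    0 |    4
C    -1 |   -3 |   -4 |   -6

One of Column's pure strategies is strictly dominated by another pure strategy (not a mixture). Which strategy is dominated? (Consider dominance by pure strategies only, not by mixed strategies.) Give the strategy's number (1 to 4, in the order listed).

Column prefers columns that give Row less. Compare a with b: -5 < 5, -5 < -3, -3 < -1.
So b strictly dominates a for Column; a is strictly dominated.

1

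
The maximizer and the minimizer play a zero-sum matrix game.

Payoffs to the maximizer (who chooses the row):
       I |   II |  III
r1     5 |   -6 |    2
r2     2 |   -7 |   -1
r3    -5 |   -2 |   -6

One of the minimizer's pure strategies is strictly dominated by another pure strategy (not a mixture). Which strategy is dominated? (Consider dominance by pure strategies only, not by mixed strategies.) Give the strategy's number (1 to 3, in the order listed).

1

The minimizer prefers columns that give the maximizer less. Compare I with III: 2 < 5, -1 < 2, -6 < -5.
So III strictly dominates I for the minimizer; I is strictly dominated.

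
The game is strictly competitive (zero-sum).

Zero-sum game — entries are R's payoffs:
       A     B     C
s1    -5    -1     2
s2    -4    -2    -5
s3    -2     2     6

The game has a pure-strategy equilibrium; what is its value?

-2

Row minima: -5, -5, -2 → R's maximin is -2.
Column maxima: -2, 2, 6 → C's minimax is -2.
They coincide at (s3, A), so the value is -2.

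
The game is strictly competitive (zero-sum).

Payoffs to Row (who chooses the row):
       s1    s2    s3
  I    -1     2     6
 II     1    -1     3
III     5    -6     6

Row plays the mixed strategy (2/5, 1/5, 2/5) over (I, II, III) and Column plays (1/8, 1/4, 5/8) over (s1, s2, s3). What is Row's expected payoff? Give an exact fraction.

Against (1/8, 1/4, 5/8), each row's expected payoff is I: 33/8; II: 7/4; III: 23/8.
Taking the (2/5, 1/5, 2/5)-weighted average: (2/5)·(33/8) + (1/5)·(7/4) + (2/5)·(23/8) = 63/20.

63/20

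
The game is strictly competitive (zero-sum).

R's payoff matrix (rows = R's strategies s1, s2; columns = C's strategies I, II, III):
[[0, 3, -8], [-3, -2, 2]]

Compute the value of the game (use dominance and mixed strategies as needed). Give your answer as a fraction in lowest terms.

Column II is strictly dominated by I for C (it gives R more in every row).
The remaining 2×2 game on (s1, s2) × (I, III) has no saddle point. Let R play s1 with probability p; indifference gives −3(1−p) = −8p + 2(1−p), so p = 5/13.
Similarly C's optimal q on I is 10/13, and the value is 0·(10/13) + (-8)·(3/13) = -24/13.

-24/13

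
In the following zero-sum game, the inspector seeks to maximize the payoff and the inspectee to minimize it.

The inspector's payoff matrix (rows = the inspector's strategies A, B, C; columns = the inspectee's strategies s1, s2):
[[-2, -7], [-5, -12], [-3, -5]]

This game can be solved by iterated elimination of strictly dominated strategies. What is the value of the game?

-5

Row B is strictly dominated by row A (-2>-5, -7>-12); eliminate B.
Column s1 is strictly dominated by s2 for the inspectee (-7<-2, -5<-3); eliminate s1.
Row A is strictly dominated by row C (-5>-7); eliminate A.
Only (C, s2) remains, with payoff -5.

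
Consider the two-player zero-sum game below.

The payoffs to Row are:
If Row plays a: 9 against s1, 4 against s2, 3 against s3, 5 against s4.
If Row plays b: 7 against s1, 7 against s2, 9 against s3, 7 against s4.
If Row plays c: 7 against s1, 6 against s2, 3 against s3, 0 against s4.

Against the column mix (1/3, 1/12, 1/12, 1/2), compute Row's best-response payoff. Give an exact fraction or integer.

a: (9)·(1/3) + (4)·(1/12) + (3)·(1/12) + (5)·(1/2) = 73/12.
b: (7)·(1/3) + (7)·(1/12) + (9)·(1/12) + (7)·(1/2) = 43/6.
c: (7)·(1/3) + (6)·(1/12) + (3)·(1/12) + (0)·(1/2) = 37/12.
The best pure response is b with expected payoff 43/6.

43/6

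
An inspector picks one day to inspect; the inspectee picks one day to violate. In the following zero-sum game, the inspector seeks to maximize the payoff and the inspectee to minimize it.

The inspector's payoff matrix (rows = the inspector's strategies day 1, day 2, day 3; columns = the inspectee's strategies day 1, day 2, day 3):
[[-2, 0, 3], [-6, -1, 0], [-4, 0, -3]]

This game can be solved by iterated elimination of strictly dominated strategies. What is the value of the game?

-2

Row day 2 is strictly dominated by row day 1 (-2>-6, 0>-1, 3>0); eliminate day 2.
Column day 2 is strictly dominated by day 1 for the inspectee (-2<0, -4<0); eliminate day 2.
Row day 3 is strictly dominated by row day 1 (-2>-4, 3>-3); eliminate day 3.
Column day 3 is strictly dominated by day 1 for the inspectee (-2<3); eliminate day 3.
Only (day 1, day 1) remains, with payoff -2.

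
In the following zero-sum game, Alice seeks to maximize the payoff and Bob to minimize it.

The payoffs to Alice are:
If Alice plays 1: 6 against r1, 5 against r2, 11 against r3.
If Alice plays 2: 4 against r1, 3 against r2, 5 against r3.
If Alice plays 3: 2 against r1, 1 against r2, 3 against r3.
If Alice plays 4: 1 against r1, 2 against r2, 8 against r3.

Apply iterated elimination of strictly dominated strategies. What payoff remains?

5

Column r3 is strictly dominated by r1 for Bob (6<11, 4<5, 2<3, 1<8); eliminate r3.
Row 3 is strictly dominated by row 1 (6>2, 5>1); eliminate 3.
Row 2 is strictly dominated by row 1 (6>4, 5>3); eliminate 2.
Row 4 is strictly dominated by row 1 (6>1, 5>2); eliminate 4.
Column r1 is strictly dominated by r2 for Bob (5<6); eliminate r1.
Only (1, r2) remains, with payoff 5.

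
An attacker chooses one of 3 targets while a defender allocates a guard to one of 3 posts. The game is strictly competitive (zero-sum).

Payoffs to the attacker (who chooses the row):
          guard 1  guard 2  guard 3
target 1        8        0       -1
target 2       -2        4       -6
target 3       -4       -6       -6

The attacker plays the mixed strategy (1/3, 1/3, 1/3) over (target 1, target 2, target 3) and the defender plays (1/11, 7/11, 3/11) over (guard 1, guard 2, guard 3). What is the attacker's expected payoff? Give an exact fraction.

Against (1/11, 7/11, 3/11), each row's expected payoff is target 1: 5/11; target 2: 8/11; target 3: -64/11.
Taking the (1/3, 1/3, 1/3)-weighted average: (1/3)·(5/11) + (1/3)·(8/11) + (1/3)·(-64/11) = -17/11.

-17/11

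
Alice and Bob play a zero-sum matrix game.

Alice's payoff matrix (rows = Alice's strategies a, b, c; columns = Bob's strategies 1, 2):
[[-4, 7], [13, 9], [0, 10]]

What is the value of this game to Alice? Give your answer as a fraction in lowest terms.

65/7

Row a is strictly dominated by row c, so Alice never plays it.
The remaining 2×2 game on (b, c) × (1, 2) has no saddle point. Let Alice play b with probability p; indifference gives 13p = 9p + 10(1−p), so p = 5/7.
Similarly Bob's optimal q on 1 is 1/14, and the value is 13·(1/14) + (9)·(13/14) = 65/7.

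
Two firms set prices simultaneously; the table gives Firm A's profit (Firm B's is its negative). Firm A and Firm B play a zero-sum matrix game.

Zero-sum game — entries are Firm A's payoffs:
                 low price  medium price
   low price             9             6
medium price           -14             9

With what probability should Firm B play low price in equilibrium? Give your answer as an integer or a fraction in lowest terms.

Row minima are 6 and -14, so Firm A's maximin is 6; column maxima are 9 and 9, so Firm B's minimax is 9. These differ, so the equilibrium is in mixed strategies.
Let Firm B play low price with probability q. Firm A is indifferent when 9q + 6(1−q) = −14q + 9(1−q), giving q = 3/26.

3/26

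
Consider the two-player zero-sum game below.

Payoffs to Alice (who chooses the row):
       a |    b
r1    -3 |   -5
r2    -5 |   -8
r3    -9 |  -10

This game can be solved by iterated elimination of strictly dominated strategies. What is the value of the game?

Row r3 is strictly dominated by row r1 (-3>-9, -5>-10); eliminate r3.
Row r2 is strictly dominated by row r1 (-3>-5, -5>-8); eliminate r2.
Column a is strictly dominated by b for Bob (-5<-3); eliminate a.
Only (r1, b) remains, with payoff -5.

-5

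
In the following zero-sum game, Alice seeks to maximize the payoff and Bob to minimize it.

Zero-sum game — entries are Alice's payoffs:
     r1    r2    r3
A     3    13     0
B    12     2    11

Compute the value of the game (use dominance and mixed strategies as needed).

13/2

Column r1 is strictly dominated by r3 for Bob (it gives Alice more in every row).
The remaining 2×2 game on (A, B) × (r2, r3) has no saddle point. Let Alice play A with probability p; indifference gives 13p + 2(1−p) = 11(1−p), so p = 9/22.
Similarly Bob's optimal q on r2 is 1/2, and the value is 13·(1/2) + (0)·(1/2) = 13/2.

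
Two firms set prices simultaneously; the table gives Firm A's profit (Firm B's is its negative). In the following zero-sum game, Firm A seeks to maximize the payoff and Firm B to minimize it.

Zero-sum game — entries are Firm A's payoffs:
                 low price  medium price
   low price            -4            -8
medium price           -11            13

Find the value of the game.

-5

Row minima are -8 and -11, so Firm A's maximin is -8; column maxima are -4 and 13, so Firm B's minimax is -4. These differ, so the equilibrium is in mixed strategies.
Let Firm A play low price with probability p. Firm B is indifferent when −4p − 11(1−p) = −8p + 13(1−p), giving p = 6/7.
Let Firm B play low price with probability q. Firm A is indifferent when −4q − 8(1−q) = −11q + 13(1−q), giving q = 3/4.
The value is -4·(3/4) + (-8)·(1/4) = -5.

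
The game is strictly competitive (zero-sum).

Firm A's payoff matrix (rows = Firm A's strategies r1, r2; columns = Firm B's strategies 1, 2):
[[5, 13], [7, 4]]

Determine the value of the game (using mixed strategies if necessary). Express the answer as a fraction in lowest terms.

Row minima are 5 and 4, so Firm A's maximin is 5; column maxima are 7 and 13, so Firm B's minimax is 7. These differ, so the equilibrium is in mixed strategies.
Let Firm A play r1 with probability p. Firm B is indifferent when 5p + 7(1−p) = 13p + 4(1−p), giving p = 3/11.
Let Firm B play 1 with probability q. Firm A is indifferent when 5q + 13(1−q) = 7q + 4(1−q), giving q = 9/11.
The value is 5·(9/11) + (13)·(2/11) = 71/11.

71/11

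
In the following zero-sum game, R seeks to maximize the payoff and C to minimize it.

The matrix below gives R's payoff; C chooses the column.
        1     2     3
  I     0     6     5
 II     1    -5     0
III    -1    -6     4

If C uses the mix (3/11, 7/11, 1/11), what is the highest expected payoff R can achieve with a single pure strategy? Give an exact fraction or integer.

I: (0)·(3/11) + (6)·(7/11) + (5)·(1/11) = 47/11.
II: (1)·(3/11) + (-5)·(7/11) + (0)·(1/11) = -32/11.
III: (-1)·(3/11) + (-6)·(7/11) + (4)·(1/11) = -41/11.
The best pure response is I with expected payoff 47/11.

47/11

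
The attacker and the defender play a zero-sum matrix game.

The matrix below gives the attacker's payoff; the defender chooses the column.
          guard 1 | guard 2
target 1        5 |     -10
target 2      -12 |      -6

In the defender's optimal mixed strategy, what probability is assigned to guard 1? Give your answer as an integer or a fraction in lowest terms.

4/21

Row minima are -10 and -12, so the attacker's maximin is -10; column maxima are 5 and -6, so the defender's minimax is -6. These differ, so the equilibrium is in mixed strategies.
Let the defender play guard 1 with probability q. The attacker is indifferent when 5q − 10(1−q) = −12q − 6(1−q), giving q = 4/21.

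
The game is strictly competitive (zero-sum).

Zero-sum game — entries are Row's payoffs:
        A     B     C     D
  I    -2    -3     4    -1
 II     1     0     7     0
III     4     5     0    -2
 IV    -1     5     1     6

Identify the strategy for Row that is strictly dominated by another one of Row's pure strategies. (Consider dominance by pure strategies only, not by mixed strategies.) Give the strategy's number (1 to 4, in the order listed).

1

Compare I with II: 1 > -2, 0 > -3, 7 > 4, 0 > -1.
So II strictly dominates I for Row; I is strictly dominated.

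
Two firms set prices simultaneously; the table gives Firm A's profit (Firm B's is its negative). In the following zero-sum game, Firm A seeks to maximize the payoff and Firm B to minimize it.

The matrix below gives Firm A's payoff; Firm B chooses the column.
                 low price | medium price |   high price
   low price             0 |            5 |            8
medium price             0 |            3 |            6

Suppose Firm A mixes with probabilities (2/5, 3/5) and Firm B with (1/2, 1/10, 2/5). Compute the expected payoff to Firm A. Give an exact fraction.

Against (1/2, 1/10, 2/5), each row's expected payoff is low price: 37/10; medium price: 27/10.
Taking the (2/5, 3/5)-weighted average: (2/5)·(37/10) + (3/5)·(27/10) = 31/10.

31/10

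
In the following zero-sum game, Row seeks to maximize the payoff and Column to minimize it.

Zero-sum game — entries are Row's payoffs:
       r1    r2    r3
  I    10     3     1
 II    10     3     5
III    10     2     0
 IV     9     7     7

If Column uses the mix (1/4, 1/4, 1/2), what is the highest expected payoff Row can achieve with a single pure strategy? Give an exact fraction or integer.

15/2

I: (10)·(1/4) + (3)·(1/4) + (1)·(1/2) = 15/4.
II: (10)·(1/4) + (3)·(1/4) + (5)·(1/2) = 23/4.
III: (10)·(1/4) + (2)·(1/4) + (0)·(1/2) = 3.
IV: (9)·(1/4) + (7)·(1/4) + (7)·(1/2) = 15/2.
The best pure response is IV with expected payoff 15/2.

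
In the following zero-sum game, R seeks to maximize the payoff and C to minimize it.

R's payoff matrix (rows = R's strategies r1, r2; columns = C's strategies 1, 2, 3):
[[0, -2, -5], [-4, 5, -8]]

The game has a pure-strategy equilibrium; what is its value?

-5

Row minima: -5, -8 → R's maximin is -5.
Column maxima: 0, 5, -5 → C's minimax is -5.
They coincide at (r1, 3), so the value is -5.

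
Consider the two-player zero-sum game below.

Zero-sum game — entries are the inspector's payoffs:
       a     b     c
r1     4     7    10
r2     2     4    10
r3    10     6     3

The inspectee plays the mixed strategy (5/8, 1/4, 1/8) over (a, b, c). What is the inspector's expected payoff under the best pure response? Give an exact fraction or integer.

r1: (4)·(5/8) + (7)·(1/4) + (10)·(1/8) = 11/2.
r2: (2)·(5/8) + (4)·(1/4) + (10)·(1/8) = 7/2.
r3: (10)·(5/8) + (6)·(1/4) + (3)·(1/8) = 65/8.
The best pure response is r3 with expected payoff 65/8.

65/8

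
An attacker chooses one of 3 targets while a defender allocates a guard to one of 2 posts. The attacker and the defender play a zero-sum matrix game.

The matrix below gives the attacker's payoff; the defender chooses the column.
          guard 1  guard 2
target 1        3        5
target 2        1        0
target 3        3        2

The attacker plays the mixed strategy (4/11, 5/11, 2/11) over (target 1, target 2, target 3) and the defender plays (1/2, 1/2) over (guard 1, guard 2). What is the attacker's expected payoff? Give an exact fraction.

47/22

Against (1/2, 1/2), each row's expected payoff is target 1: 4; target 2: 1/2; target 3: 5/2.
Taking the (4/11, 5/11, 2/11)-weighted average: (4/11)·(4) + (5/11)·(1/2) + (2/11)·(5/2) = 47/22.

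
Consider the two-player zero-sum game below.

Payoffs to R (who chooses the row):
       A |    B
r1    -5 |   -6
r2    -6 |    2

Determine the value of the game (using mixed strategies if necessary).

-46/9

Row minima are -6 and -6, so R's maximin is -6; column maxima are -5 and 2, so C's minimax is -5. These differ, so the equilibrium is in mixed strategies.
Let R play r1 with probability p. C is indifferent when −5p − 6(1−p) = −6p + 2(1−p), giving p = 8/9.
Let C play A with probability q. R is indifferent when −5q − 6(1−q) = −6q + 2(1−q), giving q = 8/9.
The value is -5·(8/9) + (-6)·(1/9) = -46/9.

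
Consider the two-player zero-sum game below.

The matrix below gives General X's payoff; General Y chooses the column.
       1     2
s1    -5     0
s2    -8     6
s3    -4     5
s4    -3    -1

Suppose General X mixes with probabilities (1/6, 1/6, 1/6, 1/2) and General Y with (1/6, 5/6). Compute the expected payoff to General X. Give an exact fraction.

Against (1/6, 5/6), each row's expected payoff is s1: -5/6; s2: 11/3; s3: 7/2; s4: -4/3.
Taking the (1/6, 1/6, 1/6, 1/2)-weighted average: (1/6)·(-5/6) + (1/6)·(11/3) + (1/6)·(7/2) + (1/2)·(-4/3) = 7/18.

7/18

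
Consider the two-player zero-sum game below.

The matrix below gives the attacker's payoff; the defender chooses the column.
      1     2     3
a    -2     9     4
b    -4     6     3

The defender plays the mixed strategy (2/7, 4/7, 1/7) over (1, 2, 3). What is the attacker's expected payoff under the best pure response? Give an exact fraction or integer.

a: (-2)·(2/7) + (9)·(4/7) + (4)·(1/7) = 36/7.
b: (-4)·(2/7) + (6)·(4/7) + (3)·(1/7) = 19/7.
The best pure response is a with expected payoff 36/7.

36/7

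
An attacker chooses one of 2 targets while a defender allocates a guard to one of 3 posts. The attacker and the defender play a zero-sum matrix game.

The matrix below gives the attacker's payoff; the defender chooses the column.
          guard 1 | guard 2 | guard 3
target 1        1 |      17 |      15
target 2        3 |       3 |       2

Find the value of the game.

43/15

Column guard 2 is strictly dominated by guard 3 for the defender (it gives the attacker more in every row).
The remaining 2×2 game on (target 1, target 2) × (guard 1, guard 3) has no saddle point. Let the attacker play target 1 with probability p; indifference gives p + 3(1−p) = 15p + 2(1−p), so p = 1/15.
Similarly the defender's optimal q on guard 1 is 13/15, and the value is 1·(13/15) + (15)·(2/15) = 43/15.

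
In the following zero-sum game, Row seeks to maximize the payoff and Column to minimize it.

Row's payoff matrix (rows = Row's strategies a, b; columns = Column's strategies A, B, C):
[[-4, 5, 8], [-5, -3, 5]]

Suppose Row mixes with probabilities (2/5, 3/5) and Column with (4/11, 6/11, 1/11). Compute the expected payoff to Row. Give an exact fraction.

Against (4/11, 6/11, 1/11), each row's expected payoff is a: 2; b: -3.
Taking the (2/5, 3/5)-weighted average: (2/5)·(2) + (3/5)·(-3) = -1.

-1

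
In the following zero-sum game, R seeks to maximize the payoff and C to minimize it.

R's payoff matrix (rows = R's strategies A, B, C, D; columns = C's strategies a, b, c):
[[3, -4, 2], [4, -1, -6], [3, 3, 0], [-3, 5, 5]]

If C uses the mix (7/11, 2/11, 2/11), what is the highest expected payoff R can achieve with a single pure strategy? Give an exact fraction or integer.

A: (3)·(7/11) + (-4)·(2/11) + (2)·(2/11) = 17/11.
B: (4)·(7/11) + (-1)·(2/11) + (-6)·(2/11) = 14/11.
C: (3)·(7/11) + (3)·(2/11) + (0)·(2/11) = 27/11.
D: (-3)·(7/11) + (5)·(2/11) + (5)·(2/11) = -1/11.
The best pure response is C with expected payoff 27/11.

27/11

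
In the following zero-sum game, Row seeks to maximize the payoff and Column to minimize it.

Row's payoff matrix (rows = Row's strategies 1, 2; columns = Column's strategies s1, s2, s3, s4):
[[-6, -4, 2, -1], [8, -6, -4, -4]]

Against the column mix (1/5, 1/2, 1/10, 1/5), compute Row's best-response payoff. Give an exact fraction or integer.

1: (-6)·(1/5) + (-4)·(1/2) + (2)·(1/10) + (-1)·(1/5) = -16/5.
2: (8)·(1/5) + (-6)·(1/2) + (-4)·(1/10) + (-4)·(1/5) = -13/5.
The best pure response is 2 with expected payoff -13/5.

-13/5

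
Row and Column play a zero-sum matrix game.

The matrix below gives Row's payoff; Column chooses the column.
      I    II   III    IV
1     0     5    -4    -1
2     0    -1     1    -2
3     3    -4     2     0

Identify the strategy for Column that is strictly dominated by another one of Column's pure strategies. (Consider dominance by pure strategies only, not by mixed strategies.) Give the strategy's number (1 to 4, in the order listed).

1

Column prefers columns that give Row less. Compare I with IV: -1 < 0, -2 < 0, 0 < 3.
So IV strictly dominates I for Column; I is strictly dominated.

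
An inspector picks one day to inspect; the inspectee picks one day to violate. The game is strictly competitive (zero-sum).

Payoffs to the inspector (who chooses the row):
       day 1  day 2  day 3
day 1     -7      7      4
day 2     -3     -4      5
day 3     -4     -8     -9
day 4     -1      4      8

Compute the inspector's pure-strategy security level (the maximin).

-1

The worst-case payoff for each row is day 1: -7, day 2: -4, day 3: -9, day 4: -1.
The best of these is -1.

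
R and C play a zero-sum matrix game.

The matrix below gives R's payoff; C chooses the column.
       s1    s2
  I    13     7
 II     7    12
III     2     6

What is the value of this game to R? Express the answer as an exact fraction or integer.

Row III is strictly dominated by row II, so R never plays it.
The remaining 2×2 game on (I, II) × (s1, s2) has no saddle point. Let R play I with probability p; indifference gives 13p + 7(1−p) = 7p + 12(1−p), so p = 5/11.
Similarly C's optimal q on s1 is 5/11, and the value is 13·(5/11) + (7)·(6/11) = 107/11.

107/11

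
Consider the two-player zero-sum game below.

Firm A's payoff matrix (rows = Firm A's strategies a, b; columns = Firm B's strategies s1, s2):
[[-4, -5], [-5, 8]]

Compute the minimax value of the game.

-57/14

Row minima are -5 and -5, so Firm A's maximin is -5; column maxima are -4 and 8, so Firm B's minimax is -4. These differ, so the equilibrium is in mixed strategies.
Let Firm A play a with probability p. Firm B is indifferent when −4p − 5(1−p) = −5p + 8(1−p), giving p = 13/14.
Let Firm B play s1 with probability q. Firm A is indifferent when −4q − 5(1−q) = −5q + 8(1−q), giving q = 13/14.
The value is -4·(13/14) + (-5)·(1/14) = -57/14.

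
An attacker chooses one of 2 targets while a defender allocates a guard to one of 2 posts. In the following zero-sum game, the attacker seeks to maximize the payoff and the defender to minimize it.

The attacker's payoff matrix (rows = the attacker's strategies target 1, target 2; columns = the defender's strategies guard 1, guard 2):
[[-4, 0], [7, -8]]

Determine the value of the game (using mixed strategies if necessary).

Row minima are -4 and -8, so the attacker's maximin is -4; column maxima are 7 and 0, so the defender's minimax is 0. These differ, so the equilibrium is in mixed strategies.
Let the attacker play target 1 with probability p. The defender is indifferent when −4p + 7(1−p) = −8(1−p), giving p = 15/19.
Let the defender play guard 1 with probability q. The attacker is indifferent when −4q = 7q − 8(1−q), giving q = 8/19.
The value is -4·(8/19) + (0)·(11/19) = -32/19.

-32/19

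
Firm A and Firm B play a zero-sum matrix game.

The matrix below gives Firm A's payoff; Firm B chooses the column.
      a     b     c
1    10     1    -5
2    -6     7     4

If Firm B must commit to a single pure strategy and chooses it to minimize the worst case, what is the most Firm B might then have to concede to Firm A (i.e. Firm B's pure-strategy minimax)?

4

The worst case (largest entry) in each column is a: 10, b: 7, c: 4.
The best (smallest) of these is 4.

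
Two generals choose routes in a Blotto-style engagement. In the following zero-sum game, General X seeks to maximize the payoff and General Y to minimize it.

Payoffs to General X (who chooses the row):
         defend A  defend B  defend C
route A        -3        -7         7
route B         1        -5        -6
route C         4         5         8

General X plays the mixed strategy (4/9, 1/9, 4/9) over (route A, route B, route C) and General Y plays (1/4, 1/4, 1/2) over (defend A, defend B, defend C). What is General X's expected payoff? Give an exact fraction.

Against (1/4, 1/4, 1/2), each row's expected payoff is route A: 1; route B: -4; route C: 25/4.
Taking the (4/9, 1/9, 4/9)-weighted average: (4/9)·(1) + (1/9)·(-4) + (4/9)·(25/4) = 25/9.

25/9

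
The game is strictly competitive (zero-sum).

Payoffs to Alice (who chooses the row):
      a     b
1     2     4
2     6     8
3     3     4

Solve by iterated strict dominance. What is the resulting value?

6

Column b is strictly dominated by a for Bob (2<4, 6<8, 3<4); eliminate b.
Row 3 is strictly dominated by row 2 (6>3); eliminate 3.
Row 1 is strictly dominated by row 2 (6>2); eliminate 1.
Only (2, a) remains, with payoff 6.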